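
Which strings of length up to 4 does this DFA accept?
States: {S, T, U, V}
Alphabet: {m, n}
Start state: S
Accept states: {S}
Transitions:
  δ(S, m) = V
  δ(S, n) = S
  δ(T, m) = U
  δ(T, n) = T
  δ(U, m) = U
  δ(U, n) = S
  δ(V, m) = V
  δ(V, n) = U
ε, n, nn, mnn, nnn, mmnn, mnmn, mnnn, nmnn, nnnn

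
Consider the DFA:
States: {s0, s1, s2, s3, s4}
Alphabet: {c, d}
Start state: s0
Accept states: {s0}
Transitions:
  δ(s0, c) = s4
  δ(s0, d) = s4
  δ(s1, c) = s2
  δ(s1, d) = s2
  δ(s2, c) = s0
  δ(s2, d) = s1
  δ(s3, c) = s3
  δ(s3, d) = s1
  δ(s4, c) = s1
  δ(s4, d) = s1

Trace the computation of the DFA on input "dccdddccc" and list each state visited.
read 'd': s0 → s4
  read 'c': s4 → s1
  read 'c': s1 → s2
  read 'd': s2 → s1
  read 'd': s1 → s2
  read 'd': s2 → s1
  read 'c': s1 → s2
  read 'c': s2 → s0
  read 'c': s0 → s4
s0 -> s4 -> s1 -> s2 -> s1 -> s2 -> s1 -> s2 -> s0 -> s4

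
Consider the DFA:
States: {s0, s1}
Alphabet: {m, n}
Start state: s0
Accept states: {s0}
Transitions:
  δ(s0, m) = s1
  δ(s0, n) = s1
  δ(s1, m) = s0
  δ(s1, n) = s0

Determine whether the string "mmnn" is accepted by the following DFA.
Processing string "mmnn":
  s0 --m--> s1
  s1 --m--> s0
  s0 --n--> s1
  s1 --n--> s0
Final state: s0
Accept states: {s0}
Yes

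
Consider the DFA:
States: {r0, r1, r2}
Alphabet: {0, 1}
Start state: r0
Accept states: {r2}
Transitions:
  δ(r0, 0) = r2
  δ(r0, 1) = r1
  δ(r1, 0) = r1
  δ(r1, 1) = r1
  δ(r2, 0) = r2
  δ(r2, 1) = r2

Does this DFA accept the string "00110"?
Processing string "00110":
  r0 --0--> r2
  r2 --0--> r2
  r2 --1--> r2
  r2 --1--> r2
  r2 --0--> r2
Final state: r2
Accept states: {r2}
Yes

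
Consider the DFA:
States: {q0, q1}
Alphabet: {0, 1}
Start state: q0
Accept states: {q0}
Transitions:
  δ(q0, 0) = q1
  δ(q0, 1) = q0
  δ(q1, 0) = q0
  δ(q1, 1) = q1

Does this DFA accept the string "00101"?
Processing string "00101":
  q0 --0--> q1
  q1 --0--> q0
  q0 --1--> q0
  q0 --0--> q1
  q1 --1--> q1
Final state: q1
Accept states: {q0}
No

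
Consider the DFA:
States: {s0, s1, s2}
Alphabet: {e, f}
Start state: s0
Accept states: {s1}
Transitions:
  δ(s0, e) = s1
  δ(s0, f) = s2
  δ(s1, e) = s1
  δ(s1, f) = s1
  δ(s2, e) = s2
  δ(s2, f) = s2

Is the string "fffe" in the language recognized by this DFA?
Processing string "fffe":
  s0 --f--> s2
  s2 --f--> s2
  s2 --f--> s2
  s2 --e--> s2
Final state: s2
Accept states: {s1}
No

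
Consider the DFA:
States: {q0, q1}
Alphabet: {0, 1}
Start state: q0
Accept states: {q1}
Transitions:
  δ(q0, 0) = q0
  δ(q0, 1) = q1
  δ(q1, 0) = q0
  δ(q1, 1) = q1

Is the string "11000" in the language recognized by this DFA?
Processing string "11000":
  q0 --1--> q1
  q1 --1--> q1
  q1 --0--> q0
  q0 --0--> q0
  q0 --0--> q0
Final state: q0
Accept states: {q1}
No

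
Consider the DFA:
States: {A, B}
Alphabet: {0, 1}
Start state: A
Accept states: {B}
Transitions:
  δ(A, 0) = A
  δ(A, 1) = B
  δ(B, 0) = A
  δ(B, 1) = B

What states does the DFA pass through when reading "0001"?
read '0': A → A
  read '0': A → A
  read '0': A → A
  read '1': A → B
A -> A -> A -> A -> B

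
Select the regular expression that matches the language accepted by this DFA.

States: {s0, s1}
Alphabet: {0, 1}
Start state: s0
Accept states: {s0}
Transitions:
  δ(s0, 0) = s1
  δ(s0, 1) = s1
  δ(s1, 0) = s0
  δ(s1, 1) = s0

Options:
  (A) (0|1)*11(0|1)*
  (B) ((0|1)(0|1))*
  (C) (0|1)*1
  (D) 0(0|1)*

Check each option against the DFA on short strings; one disagreement eliminates an option:
  (A) (0|1)*11(0|1)*: on ε the DFA stays in s0 and accepts (s0 ∈ Accept), but the regex does not match it → eliminate
  (B) ((0|1)(0|1))*: agrees with the DFA on every string of length ≤ 6
  (C) (0|1)*1: on ε the DFA stays in s0 and accepts (s0 ∈ Accept), but the regex does not match it → eliminate
  (D) 0(0|1)*: on ε the DFA stays in s0 and accepts (s0 ∈ Accept), but the regex does not match it → eliminate
Only (B) is consistent with the DFA.
(B) ((0|1)(0|1))*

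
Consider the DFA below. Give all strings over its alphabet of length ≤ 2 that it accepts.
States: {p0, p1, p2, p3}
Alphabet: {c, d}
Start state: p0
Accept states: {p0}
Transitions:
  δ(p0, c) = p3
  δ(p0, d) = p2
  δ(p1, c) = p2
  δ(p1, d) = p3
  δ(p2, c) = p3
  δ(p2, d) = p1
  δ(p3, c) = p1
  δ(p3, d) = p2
ε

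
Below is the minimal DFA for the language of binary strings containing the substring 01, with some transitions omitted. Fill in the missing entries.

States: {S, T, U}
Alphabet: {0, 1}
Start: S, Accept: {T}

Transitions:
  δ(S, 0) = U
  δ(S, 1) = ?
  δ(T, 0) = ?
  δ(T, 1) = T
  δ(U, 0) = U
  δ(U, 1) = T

From the language and accept set, identify what each state tracks — S: no 0 seen yet; T: substring 01 seen; U: seen a 0, waiting for 1.
Each missing δ(q, a) is the state matching the new tracked value after reading a.
δ(S, 1) = S; δ(T, 0) = T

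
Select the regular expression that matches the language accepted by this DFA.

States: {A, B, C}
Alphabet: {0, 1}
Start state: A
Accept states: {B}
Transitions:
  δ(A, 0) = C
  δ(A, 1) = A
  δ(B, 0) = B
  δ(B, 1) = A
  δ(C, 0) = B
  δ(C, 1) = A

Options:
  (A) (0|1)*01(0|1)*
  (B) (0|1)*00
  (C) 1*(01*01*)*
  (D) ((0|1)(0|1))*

Check each option against the DFA on short strings; one disagreement eliminates an option:
  (A) (0|1)*01(0|1)*: on '00' the DFA goes A → C → B and accepts (B ∈ Accept), but the regex does not match it → eliminate
  (B) (0|1)*00: agrees with the DFA on every string of length ≤ 6
  (C) 1*(01*01*)*: on ε the DFA stays in A and rejects (A ∉ Accept), but the regex matches it → eliminate
  (D) ((0|1)(0|1))*: on ε the DFA stays in A and rejects (A ∉ Accept), but the regex matches it → eliminate
Only (B) is consistent with the DFA.
(B) (0|1)*00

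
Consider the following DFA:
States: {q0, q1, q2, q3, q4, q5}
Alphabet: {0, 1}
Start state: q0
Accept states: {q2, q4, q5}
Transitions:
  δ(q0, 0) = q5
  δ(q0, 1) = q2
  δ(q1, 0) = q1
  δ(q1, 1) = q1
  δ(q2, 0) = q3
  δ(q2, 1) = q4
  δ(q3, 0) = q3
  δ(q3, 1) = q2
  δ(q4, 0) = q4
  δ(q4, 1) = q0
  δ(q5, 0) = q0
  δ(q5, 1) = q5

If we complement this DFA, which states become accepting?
Complement accept states = All states \ Original accept states
= {q0, q1, q2, q3, q4, q5} \ {q2, q4, q5}
{q0, q1, q3}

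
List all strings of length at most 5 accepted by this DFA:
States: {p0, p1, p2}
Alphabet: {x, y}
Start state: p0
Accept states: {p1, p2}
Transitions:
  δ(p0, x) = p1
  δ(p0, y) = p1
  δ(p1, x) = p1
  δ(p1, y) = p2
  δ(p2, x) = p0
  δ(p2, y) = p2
x, y, xx, xy, yx, yy, xxx, xxy, xyy, yxx, yxy, yyy, xxxx, xxxy, xxyy, xyxx, xyxy, xyyy, yxxx, yxxy, yxyy, yyxx, yyxy, yyyy, xxxxx, xxxxy, xxxyy, xxyxx, xxyxy, xxyyy, xyxxx, xyxxy, xyxyx, xyxyy, xyyxx, xyyxy, xyyyy, yxxxx, yxxxy, yxxyy, yxyxx, yxyxy, yxyyy, yyxxx, yyxxy, yyxyx, yyxyy, yyyxx, yyyxy, yyyyy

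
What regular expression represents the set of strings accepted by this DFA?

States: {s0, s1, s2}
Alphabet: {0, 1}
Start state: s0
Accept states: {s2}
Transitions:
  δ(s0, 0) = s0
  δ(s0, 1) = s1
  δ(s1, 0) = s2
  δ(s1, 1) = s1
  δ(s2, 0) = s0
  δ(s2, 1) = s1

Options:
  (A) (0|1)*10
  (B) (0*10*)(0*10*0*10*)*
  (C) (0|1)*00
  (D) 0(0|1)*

Check each option against the DFA on short strings; one disagreement eliminates an option:
  (A) (0|1)*10: agrees with the DFA on every string of length ≤ 6
  (B) (0*10*)(0*10*0*10*)*: on '1' the DFA goes s0 → s1 and rejects (s1 ∉ Accept), but the regex matches it → eliminate
  (C) (0|1)*00: on '00' the DFA goes s0 → s0 → s0 and rejects (s0 ∉ Accept), but the regex matches it → eliminate
  (D) 0(0|1)*: on '0' the DFA goes s0 → s0 and rejects (s0 ∉ Accept), but the regex matches it → eliminate
Only (A) is consistent with the DFA.
(A) (0|1)*10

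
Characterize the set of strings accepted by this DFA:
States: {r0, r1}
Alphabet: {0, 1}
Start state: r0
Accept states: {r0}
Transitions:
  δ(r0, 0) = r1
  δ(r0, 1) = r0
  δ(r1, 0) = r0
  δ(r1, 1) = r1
Testing a few strings:
  '110' → reject
  '0' → reject
  '111' → accept
  '010' → accept
State roles: r0=even number of 0's so far; r1=odd number of 0's so far
All binary strings with an even number of 0's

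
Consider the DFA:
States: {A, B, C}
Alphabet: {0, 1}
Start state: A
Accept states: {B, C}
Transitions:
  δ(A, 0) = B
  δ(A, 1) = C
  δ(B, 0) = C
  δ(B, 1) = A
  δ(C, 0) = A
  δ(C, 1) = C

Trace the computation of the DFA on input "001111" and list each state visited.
read '0': A → B
  read '0': B → C
  read '1': C → C
  read '1': C → C
  read '1': C → C
  read '1': C → C
A -> B -> C -> C -> C -> C -> C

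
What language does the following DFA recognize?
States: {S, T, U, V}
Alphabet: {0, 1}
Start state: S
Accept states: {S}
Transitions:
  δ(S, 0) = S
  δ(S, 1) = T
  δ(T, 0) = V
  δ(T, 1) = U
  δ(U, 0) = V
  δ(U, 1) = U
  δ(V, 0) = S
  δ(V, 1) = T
Testing a few strings:
  '101' → reject
  '0010' → reject
  '0' → accept
  '111' → reject
State roles: S=value ≡ 0 (mod 4); T=value ≡ 1 (mod 4); U=value ≡ 3 (mod 4); V=value ≡ 2 (mod 4)
All binary strings representing a multiple of 4 (read in base 2; leading zeros allowed and ε counts as 0)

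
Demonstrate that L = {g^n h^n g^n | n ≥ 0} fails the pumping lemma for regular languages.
Assume L is regular with pumping length p. Idea: pumping the first g-block unbalances it against the other two.
Choose s = g^p h^p g^p ∈ L (|s| = 3p ≥ p). By the pumping lemma, s = xyz with |xy| ≤ p, |y| > 0, so y = g^k with k ≥ 1, inside the first g-block. Then xy²z = g^(p+k) h^p g^p. The first block has length p+k ≠ p, so the three block lengths are no longer equal and xy²z ∉ L.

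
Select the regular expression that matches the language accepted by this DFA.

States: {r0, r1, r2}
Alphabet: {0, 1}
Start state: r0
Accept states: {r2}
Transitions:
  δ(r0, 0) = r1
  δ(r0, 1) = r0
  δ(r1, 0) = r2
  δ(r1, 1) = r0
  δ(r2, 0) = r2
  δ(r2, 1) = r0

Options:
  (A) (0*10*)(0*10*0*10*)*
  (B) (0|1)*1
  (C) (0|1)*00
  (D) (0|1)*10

Check each option against the DFA on short strings; one disagreement eliminates an option:
  (A) (0*10*)(0*10*0*10*)*: on '1' the DFA goes r0 → r0 and rejects (r0 ∉ Accept), but the regex matches it → eliminate
  (B) (0|1)*1: on '1' the DFA goes r0 → r0 and rejects (r0 ∉ Accept), but the regex matches it → eliminate
  (C) (0|1)*00: agrees with the DFA on every string of length ≤ 6
  (D) (0|1)*10: on '00' the DFA goes r0 → r1 → r2 and accepts (r2 ∈ Accept), but the regex does not match it → eliminate
Only (C) is consistent with the DFA.
(C) (0|1)*00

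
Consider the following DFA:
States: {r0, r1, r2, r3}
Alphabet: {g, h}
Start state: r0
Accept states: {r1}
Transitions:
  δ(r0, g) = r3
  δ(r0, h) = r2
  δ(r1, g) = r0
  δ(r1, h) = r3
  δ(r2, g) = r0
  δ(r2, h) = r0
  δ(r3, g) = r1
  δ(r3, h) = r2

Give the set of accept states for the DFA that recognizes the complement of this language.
Complement accept states = All states \ Original accept states
= {r0, r1, r2, r3} \ {r1}
{r0, r2, r3}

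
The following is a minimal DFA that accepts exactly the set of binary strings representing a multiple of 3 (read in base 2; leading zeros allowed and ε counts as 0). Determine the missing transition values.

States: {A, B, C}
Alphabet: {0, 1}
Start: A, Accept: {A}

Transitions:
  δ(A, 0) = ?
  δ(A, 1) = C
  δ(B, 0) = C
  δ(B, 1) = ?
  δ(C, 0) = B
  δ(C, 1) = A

From the language and accept set, identify what each state tracks — A: value ≡ 0 (mod 3); B: value ≡ 2 (mod 3); C: value ≡ 1 (mod 3).
Each missing δ(q, a) is the state matching the new tracked value after reading a.
δ(A, 0) = A; δ(B, 1) = B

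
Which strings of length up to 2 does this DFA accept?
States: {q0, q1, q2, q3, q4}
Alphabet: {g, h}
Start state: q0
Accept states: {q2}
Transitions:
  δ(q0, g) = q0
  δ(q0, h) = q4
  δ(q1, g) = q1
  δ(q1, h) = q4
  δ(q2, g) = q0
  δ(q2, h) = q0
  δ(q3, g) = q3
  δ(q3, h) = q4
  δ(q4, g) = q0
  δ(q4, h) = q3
None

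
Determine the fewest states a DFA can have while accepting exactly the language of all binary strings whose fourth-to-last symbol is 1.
By Myhill–Nerode, count the distinguishable equivalence classes: 2^4 = 16 classes — the DFA must remember the last 4 symbols read; every pair of distinct length-4 suffixes is distinguishable by some continuation.
16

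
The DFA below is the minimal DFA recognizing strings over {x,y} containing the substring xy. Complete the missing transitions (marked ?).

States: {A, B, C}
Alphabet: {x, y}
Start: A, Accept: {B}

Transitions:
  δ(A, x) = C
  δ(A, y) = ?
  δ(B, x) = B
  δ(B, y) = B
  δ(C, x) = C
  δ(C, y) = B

From the language and accept set, identify what each state tracks — A: no x seen yet; B: substring xy seen; C: seen a x, waiting for y.
Each missing δ(q, a) is the state matching the new tracked value after reading a.
δ(A, y) = A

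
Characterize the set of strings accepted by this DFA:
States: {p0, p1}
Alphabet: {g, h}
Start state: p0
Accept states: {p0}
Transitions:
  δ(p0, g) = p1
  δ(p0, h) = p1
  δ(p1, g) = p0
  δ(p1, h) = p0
Testing a few strings:
  'h' → reject
  'ggh' → reject
  'g' → reject
  'hh' → accept
State roles: p0=even length so far; p1=odd length so far
All strings over {g,h} of even length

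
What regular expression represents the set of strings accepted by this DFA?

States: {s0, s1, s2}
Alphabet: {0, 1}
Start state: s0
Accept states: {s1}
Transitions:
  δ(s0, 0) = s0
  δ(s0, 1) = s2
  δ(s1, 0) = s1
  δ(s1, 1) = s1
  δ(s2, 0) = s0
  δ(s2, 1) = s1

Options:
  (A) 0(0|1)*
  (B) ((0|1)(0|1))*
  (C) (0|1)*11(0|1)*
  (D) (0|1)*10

Check each option against the DFA on short strings; one disagreement eliminates an option:
  (A) 0(0|1)*: on '0' the DFA goes s0 → s0 and rejects (s0 ∉ Accept), but the regex matches it → eliminate
  (B) ((0|1)(0|1))*: on ε the DFA stays in s0 and rejects (s0 ∉ Accept), but the regex matches it → eliminate
  (C) (0|1)*11(0|1)*: agrees with the DFA on every string of length ≤ 6
  (D) (0|1)*10: on '10' the DFA goes s0 → s2 → s0 and rejects (s0 ∉ Accept), but the regex matches it → eliminate
Only (C) is consistent with the DFA.
(C) (0|1)*11(0|1)*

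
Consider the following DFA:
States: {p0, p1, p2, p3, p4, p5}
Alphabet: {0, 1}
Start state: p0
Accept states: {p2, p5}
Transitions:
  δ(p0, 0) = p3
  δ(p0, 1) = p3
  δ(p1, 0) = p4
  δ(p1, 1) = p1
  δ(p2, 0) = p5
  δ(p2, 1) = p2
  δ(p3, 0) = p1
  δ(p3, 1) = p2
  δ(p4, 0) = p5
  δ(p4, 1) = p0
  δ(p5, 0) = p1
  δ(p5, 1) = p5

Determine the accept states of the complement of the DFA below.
Complement accept states = All states \ Original accept states
= {p0, p1, p2, p3, p4, p5} \ {p2, p5}
{p0, p1, p3, p4}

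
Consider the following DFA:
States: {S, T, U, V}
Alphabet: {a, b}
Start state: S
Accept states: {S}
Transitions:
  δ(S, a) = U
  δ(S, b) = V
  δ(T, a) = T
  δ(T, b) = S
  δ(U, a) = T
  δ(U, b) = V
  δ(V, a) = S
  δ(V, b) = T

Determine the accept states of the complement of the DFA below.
Complement accept states = All states \ Original accept states
= {S, T, U, V} \ {S}
{T, U, V}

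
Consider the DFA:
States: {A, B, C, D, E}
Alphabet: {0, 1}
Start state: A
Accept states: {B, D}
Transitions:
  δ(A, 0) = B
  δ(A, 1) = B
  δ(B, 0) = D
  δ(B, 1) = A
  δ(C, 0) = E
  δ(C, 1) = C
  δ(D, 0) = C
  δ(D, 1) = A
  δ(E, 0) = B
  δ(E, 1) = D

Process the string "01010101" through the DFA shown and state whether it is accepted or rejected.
Processing string "01010101":
  A --0--> B
  B --1--> A
  A --0--> B
  B --1--> A
  A --0--> B
  B --1--> A
  A --0--> B
  B --1--> A
Final state: A
Accept states: {B, D}
No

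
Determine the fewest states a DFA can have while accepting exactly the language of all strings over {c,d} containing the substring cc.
By Myhill–Nerode, count the distinguishable equivalence classes: 3 classes — one per longest suffix of the input that is a prefix of 'cc' (lengths 0 through 1), plus an absorbing 'already seen cc' class.
3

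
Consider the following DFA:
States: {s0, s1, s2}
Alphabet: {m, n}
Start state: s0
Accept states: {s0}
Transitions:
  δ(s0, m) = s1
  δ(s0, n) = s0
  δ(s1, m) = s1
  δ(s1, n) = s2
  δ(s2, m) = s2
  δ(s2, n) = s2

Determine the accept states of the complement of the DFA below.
Complement accept states = All states \ Original accept states
= {s0, s1, s2} \ {s0}
{s1, s2}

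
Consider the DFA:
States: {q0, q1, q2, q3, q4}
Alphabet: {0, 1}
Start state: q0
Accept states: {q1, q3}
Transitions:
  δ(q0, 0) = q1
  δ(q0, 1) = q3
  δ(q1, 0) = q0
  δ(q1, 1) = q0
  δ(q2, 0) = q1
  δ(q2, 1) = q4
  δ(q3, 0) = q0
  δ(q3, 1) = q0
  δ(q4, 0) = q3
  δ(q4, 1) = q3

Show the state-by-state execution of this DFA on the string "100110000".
read '1': q0 → q3
  read '0': q3 → q0
  read '0': q0 → q1
  read '1': q1 → q0
  read '1': q0 → q3
  read '0': q3 → q0
  read '0': q0 → q1
  read '0': q1 → q0
  read '0': q0 → q1
q0 -> q3 -> q0 -> q1 -> q0 -> q3 -> q0 -> q1 -> q0 -> q1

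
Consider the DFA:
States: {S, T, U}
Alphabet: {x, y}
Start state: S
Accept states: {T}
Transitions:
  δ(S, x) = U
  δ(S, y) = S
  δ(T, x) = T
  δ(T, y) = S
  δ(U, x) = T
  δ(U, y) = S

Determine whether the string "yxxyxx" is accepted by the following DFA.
Processing string "yxxyxx":
  S --y--> S
  S --x--> U
  U --x--> T
  T --y--> S
  S --x--> U
  U --x--> T
Final state: T
Accept states: {T}
Yes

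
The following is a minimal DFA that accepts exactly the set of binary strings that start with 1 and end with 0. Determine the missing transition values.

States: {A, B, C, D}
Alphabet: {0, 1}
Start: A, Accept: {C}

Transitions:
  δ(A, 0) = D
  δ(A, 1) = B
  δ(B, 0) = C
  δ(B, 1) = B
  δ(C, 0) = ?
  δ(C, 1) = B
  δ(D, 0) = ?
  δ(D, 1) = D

From the language and accept set, identify what each state tracks — A: no input read; B: started with 1, last symbol 1; C: started with 1, last symbol 0; D: started with 0 (dead).
Each missing δ(q, a) is the state matching the new tracked value after reading a.
δ(C, 0) = C; δ(D, 0) = D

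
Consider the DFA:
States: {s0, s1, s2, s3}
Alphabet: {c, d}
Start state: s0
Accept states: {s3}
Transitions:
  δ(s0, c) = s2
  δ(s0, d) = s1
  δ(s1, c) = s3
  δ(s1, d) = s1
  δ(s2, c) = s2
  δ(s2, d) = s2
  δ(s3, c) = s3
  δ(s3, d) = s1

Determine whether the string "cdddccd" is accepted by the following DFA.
Processing string "cdddccd":
  s0 --c--> s2
  s2 --d--> s2
  s2 --d--> s2
  s2 --d--> s2
  s2 --c--> s2
  s2 --c--> s2
  s2 --d--> s2
Final state: s2
Accept states: {s3}
No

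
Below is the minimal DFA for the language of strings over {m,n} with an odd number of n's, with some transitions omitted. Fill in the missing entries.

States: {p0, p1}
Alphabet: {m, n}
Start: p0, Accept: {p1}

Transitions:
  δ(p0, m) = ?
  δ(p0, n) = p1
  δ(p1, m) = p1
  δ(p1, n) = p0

From the language and accept set, identify what each state tracks — p0: even number of n's so far; p1: odd number of n's so far.
Each missing δ(q, a) is the state matching the new tracked value after reading a.
δ(p0, m) = p0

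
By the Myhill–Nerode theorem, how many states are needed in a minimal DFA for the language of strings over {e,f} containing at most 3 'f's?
By Myhill–Nerode, count the distinguishable equivalence classes: 5 classes — having seen 0, 1, …, 3, or >3 copies of 'f'; counts 0 through 3 are accepting and >3 is dead.
5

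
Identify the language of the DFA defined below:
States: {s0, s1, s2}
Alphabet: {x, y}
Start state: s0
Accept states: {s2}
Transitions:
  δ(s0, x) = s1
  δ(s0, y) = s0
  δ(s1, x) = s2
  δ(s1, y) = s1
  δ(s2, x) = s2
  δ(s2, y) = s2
Testing a few strings:
  'xxyy' → accept
  'xxx' → accept
  'y' → reject
  'xx' → accept
State roles: s0=zero x's seen; s1=one x seen; s2=≥ two x's seen
All strings over {x,y} containing at least two x's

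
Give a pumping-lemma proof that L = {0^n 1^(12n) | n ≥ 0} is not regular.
Assume L is regular with pumping length p. Idea: pumping the 0-block breaks the 1:12 ratio.
Choose s = 0^p 1^(12p) (length 13p ≥ p). By the pumping lemma, s = xyz with |xy| ≤ p, |y| > 0, so y = 0^k with k ≥ 1. Then xy²z = 0^(p+k) 1^(12p). For this to be in L we would need 12p = 12(p+k), i.e. 12k = 0, contradicting k ≥ 1. So xy²z ∉ L.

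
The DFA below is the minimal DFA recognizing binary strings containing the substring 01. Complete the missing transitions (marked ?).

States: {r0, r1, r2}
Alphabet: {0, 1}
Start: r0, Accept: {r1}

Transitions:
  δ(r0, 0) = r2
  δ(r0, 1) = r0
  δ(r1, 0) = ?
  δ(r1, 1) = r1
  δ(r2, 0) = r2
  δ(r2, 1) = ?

From the language and accept set, identify what each state tracks — r0: no 0 seen yet; r1: substring 01 seen; r2: seen a 0, waiting for 1.
Each missing δ(q, a) is the state matching the new tracked value after reading a.
δ(r1, 0) = r1; δ(r2, 1) = r1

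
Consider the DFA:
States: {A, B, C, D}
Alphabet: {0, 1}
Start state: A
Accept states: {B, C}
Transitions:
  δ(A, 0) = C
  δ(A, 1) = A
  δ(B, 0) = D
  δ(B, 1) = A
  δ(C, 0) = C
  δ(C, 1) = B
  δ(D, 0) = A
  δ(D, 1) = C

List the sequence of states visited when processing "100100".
read '1': A → A
  read '0': A → C
  read '0': C → C
  read '1': C → B
  read '0': B → D
  read '0': D → A
A -> A -> C -> C -> B -> D -> A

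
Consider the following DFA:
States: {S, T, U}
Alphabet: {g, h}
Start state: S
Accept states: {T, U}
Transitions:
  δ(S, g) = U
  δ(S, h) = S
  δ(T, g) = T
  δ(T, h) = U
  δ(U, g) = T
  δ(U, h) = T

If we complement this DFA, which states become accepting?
Complement accept states = All states \ Original accept states
= {S, T, U} \ {T, U}
{S}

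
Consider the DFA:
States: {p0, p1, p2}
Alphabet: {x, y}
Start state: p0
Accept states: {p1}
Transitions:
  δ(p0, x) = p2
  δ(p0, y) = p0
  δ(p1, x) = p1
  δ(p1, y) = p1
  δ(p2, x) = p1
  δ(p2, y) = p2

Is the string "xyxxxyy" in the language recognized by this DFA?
Processing string "xyxxxyy":
  p0 --x--> p2
  p2 --y--> p2
  p2 --x--> p1
  p1 --x--> p1
  p1 --x--> p1
  p1 --y--> p1
  p1 --y--> p1
Final state: p1
Accept states: {p1}
Yes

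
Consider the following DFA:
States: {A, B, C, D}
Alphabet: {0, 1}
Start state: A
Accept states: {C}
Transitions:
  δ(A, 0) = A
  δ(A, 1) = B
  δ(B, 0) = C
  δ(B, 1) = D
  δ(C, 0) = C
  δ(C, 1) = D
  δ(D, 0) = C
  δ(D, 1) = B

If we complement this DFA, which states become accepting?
Complement accept states = All states \ Original accept states
= {A, B, C, D} \ {C}
{A, B, D}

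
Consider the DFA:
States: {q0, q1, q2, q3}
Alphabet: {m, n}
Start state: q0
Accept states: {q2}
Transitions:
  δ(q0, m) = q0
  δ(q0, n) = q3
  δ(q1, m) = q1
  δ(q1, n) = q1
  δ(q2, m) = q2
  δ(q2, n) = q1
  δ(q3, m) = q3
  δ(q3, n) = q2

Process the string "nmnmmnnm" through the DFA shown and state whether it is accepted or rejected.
Processing string "nmnmmnnm":
  q0 --n--> q3
  q3 --m--> q3
  q3 --n--> q2
  q2 --m--> q2
  q2 --m--> q2
  q2 --n--> q1
  q1 --n--> q1
  q1 --m--> q1
Final state: q1
Accept states: {q2}
No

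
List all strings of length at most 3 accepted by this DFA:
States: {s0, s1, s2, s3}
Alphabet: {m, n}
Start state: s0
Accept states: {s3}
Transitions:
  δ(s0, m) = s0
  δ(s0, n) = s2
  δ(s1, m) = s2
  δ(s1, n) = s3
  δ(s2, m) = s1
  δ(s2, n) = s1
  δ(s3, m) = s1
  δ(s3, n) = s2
nmn, nnn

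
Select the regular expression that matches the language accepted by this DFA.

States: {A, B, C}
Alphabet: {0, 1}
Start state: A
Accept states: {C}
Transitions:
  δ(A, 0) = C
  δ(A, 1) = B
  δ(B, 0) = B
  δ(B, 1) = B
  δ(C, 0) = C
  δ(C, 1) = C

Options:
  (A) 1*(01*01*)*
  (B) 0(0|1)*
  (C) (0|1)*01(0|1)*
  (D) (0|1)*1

Check each option against the DFA on short strings; one disagreement eliminates an option:
  (A) 1*(01*01*)*: on ε the DFA stays in A and rejects (A ∉ Accept), but the regex matches it → eliminate
  (B) 0(0|1)*: agrees with the DFA on every string of length ≤ 6
  (C) (0|1)*01(0|1)*: on '0' the DFA goes A → C and accepts (C ∈ Accept), but the regex does not match it → eliminate
  (D) (0|1)*1: on '0' the DFA goes A → C and accepts (C ∈ Accept), but the regex does not match it → eliminate
Only (B) is consistent with the DFA.
(B) 0(0|1)*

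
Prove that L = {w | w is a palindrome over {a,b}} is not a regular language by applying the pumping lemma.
Assume L is regular with pumping length p. Idea: pumping the leading a-block breaks the symmetry.
Choose s = a^p b a^p (a palindrome of length 2p+1 ≥ p). By the pumping lemma, s = xyz with |xy| ≤ p, |y| > 0, so y = a^k with k > 0 (xy lies entirely in the first a^p). Then xy²z = a^(p+k) b a^p, which is not a palindrome since p+k ≠ p.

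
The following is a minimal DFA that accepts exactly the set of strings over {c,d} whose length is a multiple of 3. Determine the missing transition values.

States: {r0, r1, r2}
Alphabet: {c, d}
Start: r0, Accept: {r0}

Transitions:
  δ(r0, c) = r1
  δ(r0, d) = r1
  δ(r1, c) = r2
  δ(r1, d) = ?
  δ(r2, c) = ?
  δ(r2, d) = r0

From the language and accept set, identify what each state tracks — r0: length ≡ 0 (mod 3); r1: length ≡ 1 (mod 3); r2: length ≡ 2 (mod 3).
Each missing δ(q, a) is the state matching the new tracked value after reading a.
δ(r1, d) = r2; δ(r2, c) = r0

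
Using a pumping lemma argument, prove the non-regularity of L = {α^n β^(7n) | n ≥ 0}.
Assume L is regular with pumping length p. Idea: pumping the α-block breaks the 1:7 ratio.
Choose s = α^p β^(7p) (length 8p ≥ p). By the pumping lemma, s = xyz with |xy| ≤ p, |y| > 0, so y = α^k with k ≥ 1. Then xy²z = α^(p+k) β^(7p). For this to be in L we would need 7p = 7(p+k), i.e. 7k = 0, contradicting k ≥ 1. So xy²z ∉ L.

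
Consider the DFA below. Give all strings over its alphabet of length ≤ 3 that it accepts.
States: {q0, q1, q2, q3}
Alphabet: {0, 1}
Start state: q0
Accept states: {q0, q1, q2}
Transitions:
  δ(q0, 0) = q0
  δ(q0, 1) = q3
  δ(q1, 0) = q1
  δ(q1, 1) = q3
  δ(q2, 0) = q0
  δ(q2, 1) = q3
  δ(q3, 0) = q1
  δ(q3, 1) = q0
ε, 0, 00, 10, 11, 000, 010, 011, 100, 110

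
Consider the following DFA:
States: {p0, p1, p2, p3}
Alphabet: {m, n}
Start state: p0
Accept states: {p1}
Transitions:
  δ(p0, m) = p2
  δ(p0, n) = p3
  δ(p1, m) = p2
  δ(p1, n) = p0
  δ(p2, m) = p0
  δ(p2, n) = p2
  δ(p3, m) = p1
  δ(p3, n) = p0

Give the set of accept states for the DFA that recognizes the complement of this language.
Complement accept states = All states \ Original accept states
= {p0, p1, p2, p3} \ {p1}
{p0, p2, p3}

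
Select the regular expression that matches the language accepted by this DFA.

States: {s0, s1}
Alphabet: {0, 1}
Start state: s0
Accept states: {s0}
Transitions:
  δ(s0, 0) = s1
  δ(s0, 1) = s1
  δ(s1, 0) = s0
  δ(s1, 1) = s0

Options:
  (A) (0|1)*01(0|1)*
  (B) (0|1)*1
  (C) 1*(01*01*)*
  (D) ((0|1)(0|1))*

Check each option against the DFA on short strings; one disagreement eliminates an option:
  (A) (0|1)*01(0|1)*: on ε the DFA stays in s0 and accepts (s0 ∈ Accept), but the regex does not match it → eliminate
  (B) (0|1)*1: on ε the DFA stays in s0 and accepts (s0 ∈ Accept), but the regex does not match it → eliminate
  (C) 1*(01*01*)*: on '1' the DFA goes s0 → s1 and rejects (s1 ∉ Accept), but the regex matches it → eliminate
  (D) ((0|1)(0|1))*: agrees with the DFA on every string of length ≤ 6
Only (D) is consistent with the DFA.
(D) ((0|1)(0|1))*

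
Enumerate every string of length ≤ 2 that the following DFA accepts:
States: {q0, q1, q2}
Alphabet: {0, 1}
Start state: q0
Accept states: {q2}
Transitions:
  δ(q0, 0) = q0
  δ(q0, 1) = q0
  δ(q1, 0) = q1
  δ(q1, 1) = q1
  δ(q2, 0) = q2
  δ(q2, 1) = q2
None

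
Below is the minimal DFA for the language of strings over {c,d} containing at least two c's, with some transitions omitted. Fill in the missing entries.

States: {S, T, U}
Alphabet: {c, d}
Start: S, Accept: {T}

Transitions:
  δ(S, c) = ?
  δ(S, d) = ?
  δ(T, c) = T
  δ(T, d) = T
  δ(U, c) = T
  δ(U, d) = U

From the language and accept set, identify what each state tracks — S: zero c's seen; T: ≥ two c's seen; U: one c seen.
Each missing δ(q, a) is the state matching the new tracked value after reading a.
δ(S, c) = U; δ(S, d) = S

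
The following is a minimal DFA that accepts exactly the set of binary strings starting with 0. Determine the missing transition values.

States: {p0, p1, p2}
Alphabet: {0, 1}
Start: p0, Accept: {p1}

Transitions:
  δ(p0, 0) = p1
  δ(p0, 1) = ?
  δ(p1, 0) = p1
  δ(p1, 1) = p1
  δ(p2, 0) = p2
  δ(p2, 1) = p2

From the language and accept set, identify what each state tracks — p0: no input read; p1: started with 0; p2: started with 1 (dead).
Each missing δ(q, a) is the state matching the new tracked value after reading a.
δ(p0, 1) = p2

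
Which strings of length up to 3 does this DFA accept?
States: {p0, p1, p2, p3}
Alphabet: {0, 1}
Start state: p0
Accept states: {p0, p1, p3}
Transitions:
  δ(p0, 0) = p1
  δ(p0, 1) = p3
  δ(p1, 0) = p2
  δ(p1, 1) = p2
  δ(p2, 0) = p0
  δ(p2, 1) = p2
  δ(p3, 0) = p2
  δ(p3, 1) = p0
ε, 0, 1, 11, 000, 010, 100, 110, 111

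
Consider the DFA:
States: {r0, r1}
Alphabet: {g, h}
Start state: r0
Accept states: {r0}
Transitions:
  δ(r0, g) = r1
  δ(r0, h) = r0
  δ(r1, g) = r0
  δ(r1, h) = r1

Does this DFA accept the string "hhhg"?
Processing string "hhhg":
  r0 --h--> r0
  r0 --h--> r0
  r0 --h--> r0
  r0 --g--> r1
Final state: r1
Accept states: {r0}
No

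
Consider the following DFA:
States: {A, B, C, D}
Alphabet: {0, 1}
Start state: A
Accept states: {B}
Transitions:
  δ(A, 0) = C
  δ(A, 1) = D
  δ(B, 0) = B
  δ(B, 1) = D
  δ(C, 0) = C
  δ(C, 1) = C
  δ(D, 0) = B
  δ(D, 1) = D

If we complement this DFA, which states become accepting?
Complement accept states = All states \ Original accept states
= {A, B, C, D} \ {B}
{A, C, D}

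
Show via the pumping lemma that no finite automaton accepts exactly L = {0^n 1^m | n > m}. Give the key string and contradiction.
Assume L is regular with pumping length p. Idea: pumping down the 0-block drops the 0-count to at most the 1-count.
Choose s = 0^(p+1) 1^p ∈ L (|s| = 2p+1 ≥ p). By the pumping lemma, s = xyz with |xy| ≤ p, |y| > 0, so y = 0^k with k ≥ 1. Take i = 0: xz = 0^(p+1−k) 1^p. Since k ≥ 1, p+1−k ≤ p, so the number of 0's is no longer strictly greater than the number of 1's, hence xz ∉ L.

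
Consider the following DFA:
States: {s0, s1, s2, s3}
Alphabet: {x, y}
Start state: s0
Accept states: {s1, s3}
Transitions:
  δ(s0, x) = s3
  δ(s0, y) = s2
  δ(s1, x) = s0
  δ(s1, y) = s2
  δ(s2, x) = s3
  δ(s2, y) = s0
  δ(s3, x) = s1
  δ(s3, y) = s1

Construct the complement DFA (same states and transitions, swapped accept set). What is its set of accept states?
Complement accept states = All states \ Original accept states
= {s0, s1, s2, s3} \ {s1, s3}
{s0, s2}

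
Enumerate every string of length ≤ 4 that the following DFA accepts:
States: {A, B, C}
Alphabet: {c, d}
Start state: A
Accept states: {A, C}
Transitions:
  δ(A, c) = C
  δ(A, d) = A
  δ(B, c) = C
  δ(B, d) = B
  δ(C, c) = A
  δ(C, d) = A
ε, c, d, cc, cd, dc, dd, ccc, ccd, cdc, cdd, dcc, dcd, ddc, ddd, cccc, cccd, ccdc, ccdd, cdcc, cdcd, cddc, cddd, dccc, dccd, dcdc, dcdd, ddcc, ddcd, dddc, dddd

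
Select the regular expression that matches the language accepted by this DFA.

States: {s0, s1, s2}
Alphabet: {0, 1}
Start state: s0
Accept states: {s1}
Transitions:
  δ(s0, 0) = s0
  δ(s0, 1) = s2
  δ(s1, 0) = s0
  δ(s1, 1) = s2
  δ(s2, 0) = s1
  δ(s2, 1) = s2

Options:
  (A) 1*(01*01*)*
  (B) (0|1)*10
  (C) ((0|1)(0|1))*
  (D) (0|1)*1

Check each option against the DFA on short strings; one disagreement eliminates an option:
  (A) 1*(01*01*)*: on ε the DFA stays in s0 and rejects (s0 ∉ Accept), but the regex matches it → eliminate
  (B) (0|1)*10: agrees with the DFA on every string of length ≤ 6
  (C) ((0|1)(0|1))*: on ε the DFA stays in s0 and rejects (s0 ∉ Accept), but the regex matches it → eliminate
  (D) (0|1)*1: on '1' the DFA goes s0 → s2 and rejects (s2 ∉ Accept), but the regex matches it → eliminate
Only (B) is consistent with the DFA.
(B) (0|1)*10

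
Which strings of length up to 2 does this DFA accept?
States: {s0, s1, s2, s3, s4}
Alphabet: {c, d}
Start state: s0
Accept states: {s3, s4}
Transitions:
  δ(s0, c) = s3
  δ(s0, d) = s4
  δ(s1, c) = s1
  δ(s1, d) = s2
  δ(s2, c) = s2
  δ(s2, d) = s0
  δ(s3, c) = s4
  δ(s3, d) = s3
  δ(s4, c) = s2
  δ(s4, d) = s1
c, d, cc, cd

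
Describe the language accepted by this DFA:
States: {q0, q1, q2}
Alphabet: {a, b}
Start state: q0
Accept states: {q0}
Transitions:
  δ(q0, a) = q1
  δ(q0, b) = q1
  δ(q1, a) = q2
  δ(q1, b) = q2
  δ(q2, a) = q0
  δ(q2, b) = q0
Testing a few strings:
  'a' → reject
  'b' → reject
  'bbbb' → reject
  'aaba' → reject
State roles: q0=length ≡ 0 (mod 3); q1=length ≡ 1 (mod 3); q2=length ≡ 2 (mod 3)
All strings over {a,b} whose length is a multiple of 3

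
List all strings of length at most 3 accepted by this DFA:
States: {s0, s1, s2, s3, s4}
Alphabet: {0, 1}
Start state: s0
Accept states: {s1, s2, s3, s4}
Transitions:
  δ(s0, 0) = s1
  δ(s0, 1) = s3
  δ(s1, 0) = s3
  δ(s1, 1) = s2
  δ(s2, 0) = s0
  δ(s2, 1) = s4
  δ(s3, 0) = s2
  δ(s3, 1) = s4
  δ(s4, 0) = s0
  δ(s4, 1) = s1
0, 1, 00, 01, 10, 11, 000, 001, 011, 101, 111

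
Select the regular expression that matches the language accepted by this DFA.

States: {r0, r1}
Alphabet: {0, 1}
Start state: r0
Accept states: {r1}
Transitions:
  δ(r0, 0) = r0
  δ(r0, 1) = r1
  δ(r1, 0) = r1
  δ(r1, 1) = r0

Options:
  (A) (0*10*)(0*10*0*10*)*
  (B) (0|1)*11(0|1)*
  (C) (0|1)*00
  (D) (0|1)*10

Check each option against the DFA on short strings; one disagreement eliminates an option:
  (A) (0*10*)(0*10*0*10*)*: agrees with the DFA on every string of length ≤ 6
  (B) (0|1)*11(0|1)*: on '1' the DFA goes r0 → r1 and accepts (r1 ∈ Accept), but the regex does not match it → eliminate
  (C) (0|1)*00: on '1' the DFA goes r0 → r1 and accepts (r1 ∈ Accept), but the regex does not match it → eliminate
  (D) (0|1)*10: on '1' the DFA goes r0 → r1 and accepts (r1 ∈ Accept), but the regex does not match it → eliminate
Only (A) is consistent with the DFA.
(A) (0*10*)(0*10*0*10*)*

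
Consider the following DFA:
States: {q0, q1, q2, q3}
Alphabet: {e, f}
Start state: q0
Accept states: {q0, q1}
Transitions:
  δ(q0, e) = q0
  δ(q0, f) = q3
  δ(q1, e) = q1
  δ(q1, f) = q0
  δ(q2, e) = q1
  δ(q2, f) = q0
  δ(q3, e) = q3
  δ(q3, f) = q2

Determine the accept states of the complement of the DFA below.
Complement accept states = All states \ Original accept states
= {q0, q1, q2, q3} \ {q0, q1}
{q2, q3}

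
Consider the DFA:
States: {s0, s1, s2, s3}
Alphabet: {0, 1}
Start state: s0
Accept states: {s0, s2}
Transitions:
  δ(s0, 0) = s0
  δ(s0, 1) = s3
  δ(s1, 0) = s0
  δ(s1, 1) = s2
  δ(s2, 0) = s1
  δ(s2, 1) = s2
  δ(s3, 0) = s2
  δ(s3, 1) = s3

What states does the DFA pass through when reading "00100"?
read '0': s0 → s0
  read '0': s0 → s0
  read '1': s0 → s3
  read '0': s3 → s2
  read '0': s2 → s1
s0 -> s0 -> s0 -> s3 -> s2 -> s1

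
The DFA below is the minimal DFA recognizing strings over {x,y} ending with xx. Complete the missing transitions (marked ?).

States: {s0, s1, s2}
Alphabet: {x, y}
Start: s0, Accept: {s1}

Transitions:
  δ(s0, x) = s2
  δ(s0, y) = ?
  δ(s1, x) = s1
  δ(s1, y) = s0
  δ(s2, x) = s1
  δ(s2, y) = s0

From the language and accept set, identify what each state tracks — s0: last symbol not x; s1: two trailing x's; s2: one trailing x.
Each missing δ(q, a) is the state matching the new tracked value after reading a.
δ(s0, y) = s0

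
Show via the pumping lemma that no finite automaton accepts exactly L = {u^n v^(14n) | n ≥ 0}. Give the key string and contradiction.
Assume L is regular with pumping length p. Idea: pumping the u-block breaks the 1:14 ratio.
Choose s = u^p v^(14p) (length 15p ≥ p). By the pumping lemma, s = xyz with |xy| ≤ p, |y| > 0, so y = u^k with k ≥ 1. Then xy²z = u^(p+k) v^(14p). For this to be in L we would need 14p = 14(p+k), i.e. 14k = 0, contradicting k ≥ 1. So xy²z ∉ L.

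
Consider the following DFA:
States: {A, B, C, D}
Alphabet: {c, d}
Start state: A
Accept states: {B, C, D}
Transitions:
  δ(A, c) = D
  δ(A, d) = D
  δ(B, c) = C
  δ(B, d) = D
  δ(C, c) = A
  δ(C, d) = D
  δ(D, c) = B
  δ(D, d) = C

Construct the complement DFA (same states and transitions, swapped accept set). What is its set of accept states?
Complement accept states = All states \ Original accept states
= {A, B, C, D} \ {B, C, D}
{A}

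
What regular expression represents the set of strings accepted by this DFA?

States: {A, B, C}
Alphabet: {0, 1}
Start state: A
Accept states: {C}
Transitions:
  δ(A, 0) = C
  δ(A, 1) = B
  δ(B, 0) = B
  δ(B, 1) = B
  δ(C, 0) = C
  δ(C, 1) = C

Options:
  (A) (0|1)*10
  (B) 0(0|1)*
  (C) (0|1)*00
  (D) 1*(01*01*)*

Check each option against the DFA on short strings; one disagreement eliminates an option:
  (A) (0|1)*10: on '0' the DFA goes A → C and accepts (C ∈ Accept), but the regex does not match it → eliminate
  (B) 0(0|1)*: agrees with the DFA on every string of length ≤ 6
  (C) (0|1)*00: on '0' the DFA goes A → C and accepts (C ∈ Accept), but the regex does not match it → eliminate
  (D) 1*(01*01*)*: on ε the DFA stays in A and rejects (A ∉ Accept), but the regex matches it → eliminate
Only (B) is consistent with the DFA.
(B) 0(0|1)*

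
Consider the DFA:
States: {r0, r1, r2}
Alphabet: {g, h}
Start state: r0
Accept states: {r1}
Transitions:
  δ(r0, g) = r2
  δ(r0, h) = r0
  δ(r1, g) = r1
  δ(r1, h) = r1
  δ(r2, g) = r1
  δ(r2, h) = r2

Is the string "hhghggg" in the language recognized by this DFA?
Processing string "hhghggg":
  r0 --h--> r0
  r0 --h--> r0
  r0 --g--> r2
  r2 --h--> r2
  r2 --g--> r1
  r1 --g--> r1
  r1 --g--> r1
Final state: r1
Accept states: {r1}
Yes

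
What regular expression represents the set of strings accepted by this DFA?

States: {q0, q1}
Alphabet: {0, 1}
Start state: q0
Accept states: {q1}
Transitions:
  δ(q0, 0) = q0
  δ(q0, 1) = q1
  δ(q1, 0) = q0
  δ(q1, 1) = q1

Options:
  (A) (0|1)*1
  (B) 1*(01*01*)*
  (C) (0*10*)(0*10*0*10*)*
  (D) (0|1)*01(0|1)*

Check each option against the DFA on short strings; one disagreement eliminates an option:
  (A) (0|1)*1: agrees with the DFA on every string of length ≤ 6
  (B) 1*(01*01*)*: on ε the DFA stays in q0 and rejects (q0 ∉ Accept), but the regex matches it → eliminate
  (C) (0*10*)(0*10*0*10*)*: on '10' the DFA goes q0 → q1 → q0 and rejects (q0 ∉ Accept), but the regex matches it → eliminate
  (D) (0|1)*01(0|1)*: on '1' the DFA goes q0 → q1 and accepts (q1 ∈ Accept), but the regex does not match it → eliminate
Only (A) is consistent with the DFA.
(A) (0|1)*1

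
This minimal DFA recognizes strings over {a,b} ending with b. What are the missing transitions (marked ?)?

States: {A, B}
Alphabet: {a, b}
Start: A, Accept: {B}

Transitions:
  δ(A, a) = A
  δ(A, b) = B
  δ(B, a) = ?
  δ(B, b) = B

From the language and accept set, identify what each state tracks — A: last symbol not b; B: last symbol is b.
Each missing δ(q, a) is the state matching the new tracked value after reading a.
δ(B, a) = A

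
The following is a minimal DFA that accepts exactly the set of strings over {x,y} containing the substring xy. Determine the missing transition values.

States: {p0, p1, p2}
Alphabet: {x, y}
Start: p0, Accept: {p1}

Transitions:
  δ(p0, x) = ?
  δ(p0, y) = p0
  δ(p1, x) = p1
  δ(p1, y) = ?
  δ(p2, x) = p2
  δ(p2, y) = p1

From the language and accept set, identify what each state tracks — p0: no x seen yet; p1: substring xy seen; p2: seen a x, waiting for y.
Each missing δ(q, a) is the state matching the new tracked value after reading a.
δ(p0, x) = p2; δ(p1, y) = p1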